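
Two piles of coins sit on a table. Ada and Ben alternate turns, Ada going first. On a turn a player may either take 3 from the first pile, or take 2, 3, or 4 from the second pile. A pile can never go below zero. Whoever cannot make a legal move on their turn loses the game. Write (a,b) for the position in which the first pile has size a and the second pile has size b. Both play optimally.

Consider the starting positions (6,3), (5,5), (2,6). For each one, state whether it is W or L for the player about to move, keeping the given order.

(6,3): W, (5,5): W, (2,6): L

Use the standard recursion: the mover loses at a terminal position; elsewhere, the mover wins exactly when some move hands the opponent an L position.
No move ever increases a pile, so every position that can arise here has a ≤ 6 and b ≤ 6; it is enough to label the cells with 0 ≤ a ≤ 6 and 0 ≤ b ≤ 6.
Every move lowers a or b (never raises either), so fill the grid row by row in increasing a, and left to right within a row: each cell's successors are then already labelled.
      b=0  b=1  b=2  b=3  b=4  b=5  b=6
a=0:    L    L    W    W    W    W    L
a=1:    L    L    W    W    W    W    L
a=2:    L    L    W    W    W    W    L
a=3:    W    W    L    L    W    W    W
a=4:    W    W    L    L    W    W    W
a=5:    W    W    L    L    W    W    W
a=6:    L    L    W    W    W    W    L
Cells with no legal move (terminal, hence L): (0,0), (0,1), (1,0), (1,1), (2,0), (2,1).
The remaining L cells, each justified by listing all of its moves:
(0,6): only reaches (0,4)(W), (0,3)(W), (0,2)(W), all W → L
(1,6): only reaches (1,4)(W), (1,3)(W), (1,2)(W), all W → L
(2,6): only reaches (2,4)(W), (2,3)(W), (2,2)(W), all W → L
(3,2): only reaches (0,2)(W), (3,0)(W), all W → L
(3,3): only reaches (0,3)(W), (3,1)(W), (3,0)(W), all W → L
(4,2): only reaches (1,2)(W), (4,0)(W), all W → L
(4,3): only reaches (1,3)(W), (4,1)(W), (4,0)(W), all W → L
(5,2): only reaches (2,2)(W), (5,0)(W), all W → L
(5,3): only reaches (2,3)(W), (5,1)(W), (5,0)(W), all W → L
(6,0): only reaches (3,0)(W), which is W → L
(6,1): only reaches (3,1)(W), which is W → L
(6,6): only reaches (3,6)(W), (6,4)(W), (6,3)(W), (6,2)(W), all W → L
Every other cell has at least one move into one of the L cells above, so it is W.
(6,3): the move to (3,3) reaches an L cell, so W
(5,5): the move to (5,3) reaches an L cell, so W
(2,6): one of the L cells justified above, so L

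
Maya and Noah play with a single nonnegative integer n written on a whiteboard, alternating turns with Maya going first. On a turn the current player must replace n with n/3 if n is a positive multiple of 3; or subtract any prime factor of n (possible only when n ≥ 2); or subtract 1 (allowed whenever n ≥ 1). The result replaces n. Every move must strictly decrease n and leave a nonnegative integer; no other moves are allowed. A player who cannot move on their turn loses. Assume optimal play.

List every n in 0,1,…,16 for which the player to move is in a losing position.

Positions with no move are L. A position that does have a move is losing for the player to move precisely when every available move leads to a winning position for the opponent. Fill in the labels:
n=0: no move → L
n=1: can move to 0, which is L ⇒ W
n=2: can move to 0, which is L ⇒ W
n=3: can move to 0, which is L ⇒ W
n=4: moves to 2(W), 3(W); every one is W ⇒ L
n=5: can move to 0, which is L ⇒ W
n=6: can move to 4, which is L ⇒ W
n=7: can move to 0, which is L ⇒ W
n=8: moves to 6(W), 7(W); every one is W ⇒ L
n=9: can move to 8, which is L ⇒ W
n=10: can move to 8, which is L ⇒ W
n=11: can move to 0, which is L ⇒ W
n=12: can move to 4, which is L ⇒ W
n=13: can move to 0, which is L ⇒ W
n=14: moves to 7(W), 12(W), 13(W); every one is W ⇒ L
n=15: can move to 14, which is L ⇒ W
n=16: can move to 14, which is L ⇒ W
The losing starting values of n are exactly the entries labelled L in this table (4 of them).

0, 4, 8, 14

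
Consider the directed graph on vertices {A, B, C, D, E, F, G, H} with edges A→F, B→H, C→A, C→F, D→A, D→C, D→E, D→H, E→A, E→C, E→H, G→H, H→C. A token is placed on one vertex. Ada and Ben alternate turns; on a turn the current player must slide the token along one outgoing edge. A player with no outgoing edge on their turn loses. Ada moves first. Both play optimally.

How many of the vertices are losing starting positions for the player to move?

2

Label each position W (a win for the player to move) or L (a loss). A position with no legal move is L; any other position is W exactly when some move reaches an L, and L when every move reaches a W.
Every edge goes from a vertex to one that appears earlier in the order F, A, C, H, E, B, D, G, so processing vertices in that order labels each vertex after all of its successors.
F: no outgoing edge → L
A: →F(L), so W
C: →F(L), so W
H: →C(W) only, which is W, so L
E: →H(L), so W
B: →H(L), so W
D: →H(L), so W
G: →H(L), so W
The L vertices are F, H; that is 2 in all.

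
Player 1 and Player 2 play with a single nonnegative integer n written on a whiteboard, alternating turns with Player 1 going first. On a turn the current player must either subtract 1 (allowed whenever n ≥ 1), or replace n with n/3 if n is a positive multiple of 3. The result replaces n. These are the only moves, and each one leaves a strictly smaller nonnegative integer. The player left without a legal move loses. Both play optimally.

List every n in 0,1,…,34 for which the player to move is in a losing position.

0, 2, 4, 7, 9, 11, 13, 15, 17, 19, 22, 24, 26, 28, 30, 32, 34

Work bottom-up. With no move the player to move loses. Otherwise the position is W if at least one move leads to an L position for the opponent, and L if every move leads to a W.
n=0: no move → L
n=1: →0(L), so W
n=2: →1(W) only, which is W, so L
n=3: →2(L), so W
n=4: →3(W) only, which is W, so L
n=5: →4(L), so W
n=6: →2(L), so W
n=7: →6(W) only, which is W, so L
n=8: →7(L), so W
n=9: →3(W), 8(W) — all W, so L
n=10: →9(L), so W
n=11: →10(W) only, which is W, so L
n=12: →4(L), so W
n=13: →12(W) only, which is W, so L
n=14: →13(L), so W
n=15: →5(W), 14(W) — all W, so L
n=16: →15(L), so W
n=17: →16(W) only, which is W, so L
n=18: →17(L), so W
n=19: →18(W) only, which is W, so L
n=20: →19(L), so W
n=21: →7(L), so W
n=22: →21(W) only, which is W, so L
n=23: →22(L), so W
n=24: →8(W), 23(W) — all W, so L
n=25: →24(L), so W
n=26: →25(W) only, which is W, so L
n=27: →9(L), so W
n=28: →27(W) only, which is W, so L
n=29: →28(L), so W
n=30: →10(W), 29(W) — all W, so L
n=31: →30(L), so W
n=32: →31(W) only, which is W, so L
n=33: →11(L), so W
n=34: →33(W) only, which is W, so L
Reading off the rows marked L gives the requested list; there are 17 such values of n.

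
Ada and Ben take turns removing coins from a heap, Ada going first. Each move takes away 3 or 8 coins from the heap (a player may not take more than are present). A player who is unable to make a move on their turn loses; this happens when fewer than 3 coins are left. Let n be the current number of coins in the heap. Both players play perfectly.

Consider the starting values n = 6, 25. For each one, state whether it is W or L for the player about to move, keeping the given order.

6: L, 25: W

Positions with no move are L. A position that does have a move is losing for the player to move precisely when every available move leads to a winning position for the opponent. Fill in the labels:
n=0: no move → L
n=1: no move → L
n=2: no move → L
n=3: reaches L-position 0 → W
n=4: reaches L-position 1 → W
n=5: reaches L-position 2 → W
n=6: only reaches 3(W), which is W → L
n=7: only reaches 4(W), which is W → L
n=8: reaches L-position 0 → W
n=9: reaches L-position 6 → W
n=10: reaches L-position 7 → W
n=11: only reaches 8(W), 3(W), all W → L
n=12: only reaches 9(W), 4(W), all W → L
n=13: only reaches 10(W), 5(W), all W → L
n=14: reaches L-position 11 → W
n=15: reaches L-position 12 → W
n=16: reaches L-position 13 → W
n=17: only reaches 14(W), 9(W), all W → L
n=18: only reaches 15(W), 10(W), all W → L
n=19: reaches L-position 11 → W
n=20: reaches L-position 17 → W
n=21: reaches L-position 18 → W
n=22: only reaches 19(W), 14(W), all W → L
n=23: only reaches 20(W), 15(W), all W → L
n=24: only reaches 21(W), 16(W), all W → L
n=25: reaches L-position 22 → W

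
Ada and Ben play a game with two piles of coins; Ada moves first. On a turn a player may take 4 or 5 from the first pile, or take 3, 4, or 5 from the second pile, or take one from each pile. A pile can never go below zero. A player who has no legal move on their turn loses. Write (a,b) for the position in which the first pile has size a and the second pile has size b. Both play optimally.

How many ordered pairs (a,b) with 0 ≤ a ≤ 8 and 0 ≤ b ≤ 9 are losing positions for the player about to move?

Work bottom-up. With no move the player to move loses. Otherwise the position is W if at least one move leads to an L position for the opponent, and L if every move leads to a W.
Every move lowers a or b (never raises either), so fill the grid row by row in increasing a, and left to right within a row: each cell's successors are then already labelled.
      b=0  b=1  b=2  b=3  b=4  b=5  b=6  b=7  b=8  b=9
a=0:    L    L    L    W    W    W    W    W    L    L
a=1:    L    W    W    W    W    W    L    L    L    W
a=2:    L    W    L    W    W    W    W    W    W    W
a=3:    L    W    L    W    W    W    W    W    L    L
a=4:    W    W    W    W    L    L    L    W    W    W
a=5:    W    W    W    L    L    W    W    W    W    W
a=6:    W    L    W    L    W    W    W    W    W    L
a=7:    W    L    W    L    W    W    W    W    W    W
a=8:    W    L    W    L    W    W    W    W    W    W
Cells with no legal move (terminal, hence L): (0,0), (0,1), (0,2), (1,0), (2,0), (3,0).
The remaining L cells, each justified by listing all of its moves:
(0,8): only reaches (0,5)(W), (0,4)(W), (0,3)(W), all W → L
(0,9): only reaches (0,6)(W), (0,5)(W), (0,4)(W), all W → L
(1,6): only reaches (1,3)(W), (1,2)(W), (1,1)(W), (0,5)(W), all W → L
(1,7): only reaches (1,4)(W), (1,3)(W), (1,2)(W), (0,6)(W), all W → L
(1,8): only reaches (1,5)(W), (1,4)(W), (1,3)(W), (0,7)(W), all W → L
(2,2): only reaches (1,1)(W), which is W → L
(3,2): only reaches (2,1)(W), which is W → L
(3,8): only reaches (3,5)(W), (3,4)(W), (3,3)(W), (2,7)(W), all W → L
(3,9): only reaches (3,6)(W), (3,5)(W), (3,4)(W), (2,8)(W), all W → L
(4,4): only reaches (0,4)(W), (4,1)(W), (4,0)(W), (3,3)(W), all W → L
(4,5): only reaches (0,5)(W), (4,2)(W), (4,1)(W), (4,0)(W), (3,4)(W), all W → L
(4,6): only reaches (0,6)(W), (4,3)(W), (4,2)(W), (4,1)(W), (3,5)(W), all W → L
(5,3): only reaches (1,3)(W), (0,3)(W), (5,0)(W), (4,2)(W), all W → L
(5,4): only reaches (1,4)(W), (0,4)(W), (5,1)(W), (5,0)(W), (4,3)(W), all W → L
(6,1): only reaches (2,1)(W), (1,1)(W), (5,0)(W), all W → L
(6,3): only reaches (2,3)(W), (1,3)(W), (6,0)(W), (5,2)(W), all W → L
(6,9): only reaches (2,9)(W), (1,9)(W), (6,6)(W), (6,5)(W), (6,4)(W), (5,8)(W), all W → L
(7,1): only reaches (3,1)(W), (2,1)(W), (6,0)(W), all W → L
(7,3): only reaches (3,3)(W), (2,3)(W), (7,0)(W), (6,2)(W), all W → L
(8,1): only reaches (4,1)(W), (3,1)(W), (7,0)(W), all W → L
(8,3): only reaches (4,3)(W), (3,3)(W), (8,0)(W), (7,2)(W), all W → L
Every other cell has at least one move into one of the L cells above, so it is W.
L cells per row: a=0: 5, a=1: 4, a=2: 2, a=3: 4, a=4: 3, a=5: 2, a=6: 3, a=7: 2, a=8: 2; total 27.

27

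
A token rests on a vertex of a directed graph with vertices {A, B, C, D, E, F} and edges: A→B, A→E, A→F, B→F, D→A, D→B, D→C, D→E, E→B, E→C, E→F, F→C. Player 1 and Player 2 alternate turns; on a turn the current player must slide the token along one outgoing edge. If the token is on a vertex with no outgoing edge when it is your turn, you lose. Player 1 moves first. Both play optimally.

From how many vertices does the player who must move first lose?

2

Work bottom-up. With no move the player to move loses. Otherwise the position is W if at least one move leads to an L position for the opponent, and L if every move leads to a W.
Every edge goes from a vertex to one that appears earlier in the order C, F, B, E, A, D, so processing vertices in that order labels each vertex after all of its successors.
C: no outgoing edge → L
F: →C(L), so W
B: →F(W) only, which is W, so L
E: →B(L), so W
A: →B(L), so W
D: →B(L), so W
The L vertices are B, C; that is 2 in all.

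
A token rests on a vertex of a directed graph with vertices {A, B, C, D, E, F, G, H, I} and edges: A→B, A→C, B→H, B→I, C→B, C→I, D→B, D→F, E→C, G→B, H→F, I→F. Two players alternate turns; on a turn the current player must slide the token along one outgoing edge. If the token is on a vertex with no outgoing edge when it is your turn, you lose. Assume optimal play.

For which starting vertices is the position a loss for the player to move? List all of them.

B, E, F

Use the standard recursion: the mover loses at a terminal position; elsewhere, the mover wins exactly when some move hands the opponent an L position.
Every edge goes from a vertex to one that appears earlier in the order F, H, I, B, C, E, D, G, A, so processing vertices in that order labels each vertex after all of its successors.
F: no outgoing edge → L
H: →F(L), so W
I: →F(L), so W
B: →I(W), H(W) — all W, so L
C: →B(L), so W
E: →C(W) only, which is W, so L
D: →B(L), so W
G: →B(L), so W
A: →B(L), so W
The losing starting vertices are exactly the entries labelled L in this table (3 of them).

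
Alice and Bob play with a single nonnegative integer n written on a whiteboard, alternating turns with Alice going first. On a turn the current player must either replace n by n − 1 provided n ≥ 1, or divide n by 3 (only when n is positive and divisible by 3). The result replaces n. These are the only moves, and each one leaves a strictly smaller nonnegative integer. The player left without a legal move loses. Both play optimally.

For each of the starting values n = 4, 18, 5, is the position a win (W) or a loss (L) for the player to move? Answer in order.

4: L, 18: W, 5: W

Compute win/loss labels from the base case upward. A position with no move is L. Any other position is W if it can reach an L in one move, else L.
n=0: no move → L
n=1: reaches L-position 0 → W
n=2: only reaches 1(W), which is W → L
n=3: reaches L-position 2 → W
n=4: only reaches 3(W), which is W → L
n=5: reaches L-position 4 → W
n=6: reaches L-position 2 → W
n=7: only reaches 6(W), which is W → L
n=8: reaches L-position 7 → W
n=9: only reaches 3(W), 8(W), all W → L
n=10: reaches L-position 9 → W
n=11: only reaches 10(W), which is W → L
n=12: reaches L-position 4 → W
n=13: only reaches 12(W), which is W → L
n=14: reaches L-position 13 → W
n=15: only reaches 5(W), 14(W), all W → L
n=16: reaches L-position 15 → W
n=17: only reaches 16(W), which is W → L
n=18: reaches L-position 17 → W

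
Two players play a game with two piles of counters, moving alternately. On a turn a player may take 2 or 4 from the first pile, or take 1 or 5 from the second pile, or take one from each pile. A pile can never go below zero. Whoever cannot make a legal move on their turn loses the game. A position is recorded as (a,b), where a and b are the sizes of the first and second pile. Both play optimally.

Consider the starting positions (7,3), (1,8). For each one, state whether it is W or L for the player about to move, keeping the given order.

Use the standard recursion: the mover loses at a terminal position; elsewhere, the mover wins exactly when some move hands the opponent an L position.
No move ever increases a pile, so every position that can arise here has a ≤ 7 and b ≤ 8; it is enough to label the cells with 0 ≤ a ≤ 7 and 0 ≤ b ≤ 8.
Every move lowers a or b (never raises either), so fill the grid row by row in increasing a, and left to right within a row: each cell's successors are then already labelled.
      b=0  b=1  b=2  b=3  b=4  b=5  b=6  b=7  b=8
a=0:    L    W    L    W    L    W    L    W    L
a=1:    L    W    L    W    L    W    L    W    L
a=2:    W    W    W    W    W    W    W    W    W
a=3:    W    L    W    L    W    L    W    L    W
a=4:    W    L    W    L    W    L    W    L    W
a=5:    W    W    W    W    W    W    W    W    W
a=6:    L    W    L    W    L    W    L    W    L
a=7:    L    W    L    W    L    W    L    W    L
Cells with no legal move (terminal, hence L): (0,0), (1,0).
The remaining L cells, each justified by listing all of its moves:
(0,2): only reaches (0,1)(W), which is W → L
(0,4): only reaches (0,3)(W), which is W → L
(0,6): only reaches (0,5)(W), (0,1)(W), all W → L
(0,8): only reaches (0,7)(W), (0,3)(W), all W → L
(1,2): only reaches (1,1)(W), (0,1)(W), all W → L
(1,4): only reaches (1,3)(W), (0,3)(W), all W → L
(1,6): only reaches (1,5)(W), (1,1)(W), (0,5)(W), all W → L
(1,8): only reaches (1,7)(W), (1,3)(W), (0,7)(W), all W → L
(3,1): only reaches (1,1)(W), (3,0)(W), (2,0)(W), all W → L
(3,3): only reaches (1,3)(W), (3,2)(W), (2,2)(W), all W → L
(3,5): only reaches (1,5)(W), (3,4)(W), (3,0)(W), (2,4)(W), all W → L
(3,7): only reaches (1,7)(W), (3,6)(W), (3,2)(W), (2,6)(W), all W → L
(4,1): only reaches (2,1)(W), (0,1)(W), (4,0)(W), (3,0)(W), all W → L
(4,3): only reaches (2,3)(W), (0,3)(W), (4,2)(W), (3,2)(W), all W → L
(4,5): only reaches (2,5)(W), (0,5)(W), (4,4)(W), (4,0)(W), (3,4)(W), all W → L
(4,7): only reaches (2,7)(W), (0,7)(W), (4,6)(W), (4,2)(W), (3,6)(W), all W → L
(6,0): only reaches (4,0)(W), (2,0)(W), all W → L
(6,2): only reaches (4,2)(W), (2,2)(W), (6,1)(W), (5,1)(W), all W → L
(6,4): only reaches (4,4)(W), (2,4)(W), (6,3)(W), (5,3)(W), all W → L
(6,6): only reaches (4,6)(W), (2,6)(W), (6,5)(W), (6,1)(W), (5,5)(W), all W → L
(6,8): only reaches (4,8)(W), (2,8)(W), (6,7)(W), (6,3)(W), (5,7)(W), all W → L
(7,0): only reaches (5,0)(W), (3,0)(W), all W → L
(7,2): only reaches (5,2)(W), (3,2)(W), (7,1)(W), (6,1)(W), all W → L
(7,4): only reaches (5,4)(W), (3,4)(W), (7,3)(W), (6,3)(W), all W → L
(7,6): only reaches (5,6)(W), (3,6)(W), (7,5)(W), (7,1)(W), (6,5)(W), all W → L
(7,8): only reaches (5,8)(W), (3,8)(W), (7,7)(W), (7,3)(W), (6,7)(W), all W → L
Every other cell has at least one move into one of the L cells above, so it is W.
(7,3): the move to (3,3) reaches an L cell, so W
(1,8): one of the L cells justified above, so L

(7,3): W, (1,8): L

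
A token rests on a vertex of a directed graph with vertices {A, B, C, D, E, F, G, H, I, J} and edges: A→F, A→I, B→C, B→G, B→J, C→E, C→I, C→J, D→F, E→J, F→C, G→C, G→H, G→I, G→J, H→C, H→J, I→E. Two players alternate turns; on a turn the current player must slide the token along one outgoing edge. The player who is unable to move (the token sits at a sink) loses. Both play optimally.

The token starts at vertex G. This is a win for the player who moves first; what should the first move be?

Classify positions by backward induction: terminal positions (no move available) are L. From any other position, the mover wins iff some move reaches an L.
Every edge goes from a vertex to one that appears earlier in the order J, E, I, C, H, F, A, G, B, D, so processing vertices in that order labels each vertex after all of its successors.
J: no outgoing edge → L
E: can move to J, which is L ⇒ W
I: the only move is to E(W), a W ⇒ L
C: can move to I, which is L ⇒ W
H: can move to J, which is L ⇒ W
F: the only move is to C(W), a W ⇒ L
A: can move to F, which is L ⇒ W
G: can move to I, which is L ⇒ W
B: can move to J, which is L ⇒ W
D: can move to F, which is L ⇒ W
From G, the L positions reachable in one move are: I, J. Any move reaching one of these is winning.

Move to I.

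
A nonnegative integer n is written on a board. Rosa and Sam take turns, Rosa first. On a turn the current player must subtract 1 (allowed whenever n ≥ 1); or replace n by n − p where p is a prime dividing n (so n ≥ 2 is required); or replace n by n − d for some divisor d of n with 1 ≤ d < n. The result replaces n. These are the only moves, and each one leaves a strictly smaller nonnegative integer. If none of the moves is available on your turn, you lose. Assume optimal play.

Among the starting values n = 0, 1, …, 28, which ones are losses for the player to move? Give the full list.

Label each position W (a win for the player to move) or L (a loss). A position with no legal move is L; any other position is W exactly when some move reaches an L, and L when every move reaches a W.
n=0: no move → L
n=1: reaches L-position 0 → W
n=2: reaches L-position 0 → W
n=3: reaches L-position 0 → W
n=4: only reaches 2(W), 3(W), all W → L
n=5: reaches L-position 0 → W
n=6: reaches L-position 4 → W
n=7: reaches L-position 0 → W
n=8: reaches L-position 4 → W
n=9: only reaches 6(W), 8(W), all W → L
n=10: reaches L-position 9 → W
n=11: reaches L-position 0 → W
n=12: reaches L-position 9 → W
n=13: reaches L-position 0 → W
n=14: only reaches 7(W), 12(W), 13(W), all W → L
n=15: reaches L-position 14 → W
n=16: reaches L-position 14 → W
n=17: reaches L-position 0 → W
n=18: reaches L-position 9 → W
n=19: reaches L-position 0 → W
n=20: only reaches 10(W), 15(W), 16(W), 18(W), 19(W), all W → L
n=21: reaches L-position 14 → W
n=22: reaches L-position 20 → W
n=23: reaches L-position 0 → W
n=24: reaches L-position 20 → W
n=25: reaches L-position 20 → W
n=26: only reaches 13(W), 24(W), 25(W), all W → L
n=27: reaches L-position 26 → W
n=28: reaches L-position 14 → W
Reading off the rows marked L gives the requested list; there are 6 such values of n.

0, 4, 9, 14, 20, 26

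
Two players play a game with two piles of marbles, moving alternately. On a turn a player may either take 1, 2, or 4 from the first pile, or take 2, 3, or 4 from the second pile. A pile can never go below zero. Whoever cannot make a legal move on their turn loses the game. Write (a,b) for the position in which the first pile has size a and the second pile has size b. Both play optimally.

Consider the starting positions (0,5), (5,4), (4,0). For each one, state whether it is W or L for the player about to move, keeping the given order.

Compute win/loss labels from the base case upward. A position with no move is L. Any other position is W if it can reach an L in one move, else L.
No move ever increases a pile, so every position that can arise here has a ≤ 5 and b ≤ 5; it is enough to label the cells with 0 ≤ a ≤ 5 and 0 ≤ b ≤ 5.
Every move lowers a or b (never raises either), so fill the grid row by row in increasing a, and left to right within a row: each cell's successors are then already labelled.
      b=0  b=1  b=2  b=3  b=4  b=5
a=0:    L    L    W    W    W    W
a=1:    W    W    L    L    W    W
a=2:    W    W    W    W    L    L
a=3:    L    L    W    W    W    W
a=4:    W    W    L    L    W    W
a=5:    W    W    W    W    L    L
Cells with no legal move (terminal, hence L): (0,0), (0,1).
The remaining L cells, each justified by listing all of its moves:
(1,2): L (options (0,2)(W), (1,0)(W) are all W)
(1,3): L (options (0,3)(W), (1,1)(W), (1,0)(W) are all W)
(2,4): L (options (1,4)(W), (0,4)(W), (2,2)(W), (2,1)(W), (2,0)(W) are all W)
(2,5): L (options (1,5)(W), (0,5)(W), (2,3)(W), (2,2)(W), (2,1)(W) are all W)
(3,0): L (options (2,0)(W), (1,0)(W) are all W)
(3,1): L (options (2,1)(W), (1,1)(W) are all W)
(4,2): L (options (3,2)(W), (2,2)(W), (0,2)(W), (4,0)(W) are all W)
(4,3): L (options (3,3)(W), (2,3)(W), (0,3)(W), (4,1)(W), (4,0)(W) are all W)
(5,4): L (options (4,4)(W), (3,4)(W), (1,4)(W), (5,2)(W), (5,1)(W), (5,0)(W) are all W)
(5,5): L (options (4,5)(W), (3,5)(W), (1,5)(W), (5,3)(W), (5,2)(W), (5,1)(W) are all W)
Every other cell has at least one move into one of the L cells above, so it is W.
(0,5): the move to (0,1) reaches an L cell, so W
(5,4): one of the L cells justified above, so L
(4,0): the move to (3,0) reaches an L cell, so W

(0,5): W, (5,4): L, (4,0): W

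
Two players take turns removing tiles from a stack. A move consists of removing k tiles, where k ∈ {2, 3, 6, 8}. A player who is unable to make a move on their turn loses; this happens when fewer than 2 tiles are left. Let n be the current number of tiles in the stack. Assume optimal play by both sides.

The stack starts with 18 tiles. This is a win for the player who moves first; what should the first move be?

Remove 3, leaving 15.

Use the standard recursion: the mover loses at a terminal position; elsewhere, the mover wins exactly when some move hands the opponent an L position.
n=0: no move → L
n=1: no move → L
n=2: W (go to 0, an L position)
n=3: W (go to 1, an L position)
n=4: W (go to 1, an L position)
n=5: L (options 3(W), 2(W) are all W)
n=6: W (go to 0, an L position)
n=7: W (go to 5, an L position)
n=8: W (go to 5, an L position)
n=9: W (go to 1, an L position)
n=10: L (options 8(W), 7(W), 4(W), 2(W) are all W)
n=11: W (go to 5, an L position)
n=12: W (go to 10, an L position)
n=13: W (go to 10, an L position)
n=14: L (options 12(W), 11(W), 8(W), 6(W) are all W)
n=15: L (options 13(W), 12(W), 9(W), 7(W) are all W)
n=16: W (go to 14, an L position)
n=17: W (go to 15, an L position)
n=18: W (go to 15, an L position)
From 18, the L positions reachable in one move are: 15, 10. Any move reaching one of these is winning.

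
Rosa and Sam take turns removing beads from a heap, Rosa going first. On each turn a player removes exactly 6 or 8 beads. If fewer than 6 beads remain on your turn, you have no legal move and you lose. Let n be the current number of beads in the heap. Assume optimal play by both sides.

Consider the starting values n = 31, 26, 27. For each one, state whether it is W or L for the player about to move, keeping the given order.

Work bottom-up. With no move the player to move loses. Otherwise the position is W if at least one move leads to an L position for the opponent, and L if every move leads to a W.
n=0: no move → L
n=1: no move → L
n=2: no move → L
n=3: no move → L
n=4: no move → L
n=5: no move → L
n=6: →0(L), so W
n=7: →1(L), so W
n=8: →2(L), so W
n=9: →3(L), so W
n=10: →4(L), so W
n=11: →5(L), so W
n=12: →4(L), so W
n=13: →5(L), so W
n=14: →8(W), 6(W) — all W, so L
n=15: →9(W), 7(W) — all W, so L
n=16: →10(W), 8(W) — all W, so L
n=17: →11(W), 9(W) — all W, so L
n=18: →12(W), 10(W) — all W, so L
n=19: →13(W), 11(W) — all W, so L
n=20: →14(L), so W
n=21: →15(L), so W
n=22: →16(L), so W
n=23: →17(L), so W
n=24: →18(L), so W
n=25: →19(L), so W
n=26: →18(L), so W
n=27: →19(L), so W
n=28: →22(W), 20(W) — all W, so L
n=29: →23(W), 21(W) — all W, so L
n=30: →24(W), 22(W) — all W, so L
n=31: →25(W), 23(W) — all W, so L

31: L, 26: W, 27: W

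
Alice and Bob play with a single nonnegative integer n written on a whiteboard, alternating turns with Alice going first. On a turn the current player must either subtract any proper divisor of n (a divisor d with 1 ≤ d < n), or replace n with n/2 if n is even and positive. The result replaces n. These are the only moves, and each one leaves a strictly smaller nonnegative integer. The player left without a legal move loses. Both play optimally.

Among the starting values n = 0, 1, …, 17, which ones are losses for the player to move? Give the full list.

0, 1, 3, 5, 7, 9, 11, 13, 15, 17

Classify positions by backward induction: terminal positions (no move available) are L. From any other position, the mover wins iff some move reaches an L.
n=0: no move → L
n=1: no move → L
n=2: reaches L-position 1 → W
n=3: only reaches 2(W), which is W → L
n=4: reaches L-position 3 → W
n=5: only reaches 4(W), which is W → L
n=6: reaches L-position 3 → W
n=7: only reaches 6(W), which is W → L
n=8: reaches L-position 7 → W
n=9: only reaches 6(W), 8(W), all W → L
n=10: reaches L-position 5 → W
n=11: only reaches 10(W), which is W → L
n=12: reaches L-position 9 → W
n=13: only reaches 12(W), which is W → L
n=14: reaches L-position 7 → W
n=15: only reaches 10(W), 12(W), 14(W), all W → L
n=16: reaches L-position 15 → W
n=17: only reaches 16(W), which is W → L
The losing starting values of n are exactly the entries labelled L in this table (10 of them).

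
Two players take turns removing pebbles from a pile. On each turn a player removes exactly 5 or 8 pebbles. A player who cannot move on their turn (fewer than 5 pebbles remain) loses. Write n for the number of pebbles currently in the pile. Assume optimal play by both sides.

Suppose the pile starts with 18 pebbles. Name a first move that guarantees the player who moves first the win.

Work bottom-up. With no move the player to move loses. Otherwise the position is W if at least one move leads to an L position for the opponent, and L if every move leads to a W.
n=0: no move → L
n=1: no move → L
n=2: no move → L
n=3: no move → L
n=4: no move → L
n=5: can move to 0, which is L ⇒ W
n=6: can move to 1, which is L ⇒ W
n=7: can move to 2, which is L ⇒ W
n=8: can move to 3, which is L ⇒ W
n=9: can move to 4, which is L ⇒ W
n=10: can move to 2, which is L ⇒ W
n=11: can move to 3, which is L ⇒ W
n=12: can move to 4, which is L ⇒ W
n=13: moves to 8(W), 5(W); every one is W ⇒ L
n=14: moves to 9(W), 6(W); every one is W ⇒ L
n=15: moves to 10(W), 7(W); every one is W ⇒ L
n=16: moves to 11(W), 8(W); every one is W ⇒ L
n=17: moves to 12(W), 9(W); every one is W ⇒ L
n=18: can move to 13, which is L ⇒ W
From 18, the L positions reachable in one move are: 13.

Remove 5, leaving 13.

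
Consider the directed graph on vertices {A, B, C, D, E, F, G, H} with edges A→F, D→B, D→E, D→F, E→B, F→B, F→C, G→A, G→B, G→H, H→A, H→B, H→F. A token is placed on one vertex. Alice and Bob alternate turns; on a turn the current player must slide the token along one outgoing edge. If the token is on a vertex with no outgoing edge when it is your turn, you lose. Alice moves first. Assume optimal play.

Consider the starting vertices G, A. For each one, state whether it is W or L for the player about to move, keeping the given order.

Positions with no move are L. A position that does have a move is losing for the player to move precisely when every available move leads to a winning position for the opponent. Fill in the labels:
Every edge goes from a vertex to one that appears earlier in the order C, B, F, A, H, E, G, D, so processing vertices in that order labels each vertex after all of its successors.
C: no outgoing edge → L
B: no outgoing edge → L
F: reaches L-position B → W
A: only reaches F(W), which is W → L
H: reaches L-position A → W
E: reaches L-position B → W
G: reaches L-position A → W
D: reaches L-position B → W

G: W, A: L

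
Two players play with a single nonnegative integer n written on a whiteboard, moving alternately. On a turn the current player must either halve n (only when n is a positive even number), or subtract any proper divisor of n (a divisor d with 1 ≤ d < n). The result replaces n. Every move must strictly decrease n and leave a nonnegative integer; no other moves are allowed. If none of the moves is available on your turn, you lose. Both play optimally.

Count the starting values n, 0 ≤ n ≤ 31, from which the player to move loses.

17

Compute win/loss labels from the base case upward. A position with no move is L. Any other position is W if it can reach an L in one move, else L.
n=0: no move → L
n=1: no move → L
n=2: reaches L-position 1 → W
n=3: only reaches 2(W), which is W → L
n=4: reaches L-position 3 → W
n=5: only reaches 4(W), which is W → L
n=6: reaches L-position 3 → W
n=7: only reaches 6(W), which is W → L
n=8: reaches L-position 7 → W
n=9: only reaches 6(W), 8(W), all W → L
n=10: reaches L-position 5 → W
n=11: only reaches 10(W), which is W → L
n=12: reaches L-position 9 → W
n=13: only reaches 12(W), which is W → L
n=14: reaches L-position 7 → W
n=15: only reaches 10(W), 12(W), 14(W), all W → L
n=16: reaches L-position 15 → W
n=17: only reaches 16(W), which is W → L
n=18: reaches L-position 9 → W
n=19: only reaches 18(W), which is W → L
n=20: reaches L-position 15 → W
n=21: only reaches 14(W), 18(W), 20(W), all W → L
n=22: reaches L-position 11 → W
n=23: only reaches 22(W), which is W → L
n=24: reaches L-position 21 → W
n=25: only reaches 20(W), 24(W), all W → L
n=26: reaches L-position 13 → W
n=27: only reaches 18(W), 24(W), 26(W), all W → L
n=28: reaches L-position 21 → W
n=29: only reaches 28(W), which is W → L
n=30: reaches L-position 15 → W
n=31: only reaches 30(W), which is W → L
L entries with 0 ≤ n ≤ 31: n = 0, 1, 3, 5, 7, 9, 11, 13, 15, 17, 19, 21, 23, 25, 27, 29, 31; that makes 17.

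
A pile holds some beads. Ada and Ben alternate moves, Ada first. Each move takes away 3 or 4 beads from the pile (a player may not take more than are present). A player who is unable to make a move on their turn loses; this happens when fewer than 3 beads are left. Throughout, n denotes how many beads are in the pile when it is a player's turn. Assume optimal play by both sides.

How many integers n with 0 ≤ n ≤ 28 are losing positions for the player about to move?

Build the W/L table. Terminal = L. A non-terminal position is W if it has a move to some L; otherwise it is L.
n=0: no move → L
n=1: no move → L
n=2: no move → L
n=3: →0(L), so W
n=4: →1(L), so W
n=5: →2(L), so W
n=6: →2(L), so W
n=7: →4(W), 3(W) — all W, so L
n=8: →5(W), 4(W) — all W, so L
n=9: →6(W), 5(W) — all W, so L
n=10: →7(L), so W
n=11: →8(L), so W
n=12: →9(L), so W
n=13: →9(L), so W
n=14: →11(W), 10(W) — all W, so L
n=15: →12(W), 11(W) — all W, so L
n=16: →13(W), 12(W) — all W, so L
n=17: →14(L), so W
n=18: →15(L), so W
n=19: →16(L), so W
n=20: →16(L), so W
n=21: →18(W), 17(W) — all W, so L
n=22: →19(W), 18(W) — all W, so L
n=23: →20(W), 19(W) — all W, so L
n=24: →21(L), so W
n=25: →22(L), so W
n=26: →23(L), so W
n=27: →23(L), so W
n=28: →25(W), 24(W) — all W, so L
L entries with 0 ≤ n ≤ 28: n = 0, 1, 2, 7, 8, 9, 14, 15, 16, 21, 22, 23, 28; that makes 13.

13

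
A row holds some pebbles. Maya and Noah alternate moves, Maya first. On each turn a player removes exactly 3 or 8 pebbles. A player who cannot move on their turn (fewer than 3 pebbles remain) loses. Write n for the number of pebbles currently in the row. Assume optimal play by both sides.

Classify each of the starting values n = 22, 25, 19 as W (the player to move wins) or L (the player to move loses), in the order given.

Label each position W (a win for the player to move) or L (a loss). A position with no legal move is L; any other position is W exactly when some move reaches an L, and L when every move reaches a W.
n=0: no move → L
n=1: no move → L
n=2: no move → L
n=3: reaches L-position 0 → W
n=4: reaches L-position 1 → W
n=5: reaches L-position 2 → W
n=6: only reaches 3(W), which is W → L
n=7: only reaches 4(W), which is W → L
n=8: reaches L-position 0 → W
n=9: reaches L-position 6 → W
n=10: reaches L-position 7 → W
n=11: only reaches 8(W), 3(W), all W → L
n=12: only reaches 9(W), 4(W), all W → L
n=13: only reaches 10(W), 5(W), all W → L
n=14: reaches L-position 11 → W
n=15: reaches L-position 12 → W
n=16: reaches L-position 13 → W
n=17: only reaches 14(W), 9(W), all W → L
n=18: only reaches 15(W), 10(W), all W → L
n=19: reaches L-position 11 → W
n=20: reaches L-position 17 → W
n=21: reaches L-position 18 → W
n=22: only reaches 19(W), 14(W), all W → L
n=23: only reaches 20(W), 15(W), all W → L
n=24: only reaches 21(W), 16(W), all W → L
n=25: reaches L-position 22 → W

22: L, 25: W, 19: W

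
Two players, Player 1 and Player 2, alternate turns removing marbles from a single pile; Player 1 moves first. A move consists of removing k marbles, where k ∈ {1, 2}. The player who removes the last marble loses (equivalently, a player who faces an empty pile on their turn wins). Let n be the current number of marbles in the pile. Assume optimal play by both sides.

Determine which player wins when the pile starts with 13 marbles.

Build the W/L table. Terminal = W. A non-terminal position is W if it has a move to some L; otherwise it is L.
n=0: no move; the opponent has just taken the last marble and therefore loses → W
n=1: the only move is to 0(W), a W ⇒ L
n=2: can move to 1, which is L ⇒ W
n=3: can move to 1, which is L ⇒ W
n=4: moves to 3(W), 2(W); every one is W ⇒ L
n=5: can move to 4, which is L ⇒ W
n=6: can move to 4, which is L ⇒ W
n=7: moves to 6(W), 5(W); every one is W ⇒ L
n=8: can move to 7, which is L ⇒ W
n=9: can move to 7, which is L ⇒ W
n=10: moves to 9(W), 8(W); every one is W ⇒ L
n=11: can move to 10, which is L ⇒ W
n=12: can move to 10, which is L ⇒ W
n=13: moves to 12(W), 11(W); every one is W ⇒ L
Every move from 13 reaches a W position, so the mover loses.

Player 2 wins.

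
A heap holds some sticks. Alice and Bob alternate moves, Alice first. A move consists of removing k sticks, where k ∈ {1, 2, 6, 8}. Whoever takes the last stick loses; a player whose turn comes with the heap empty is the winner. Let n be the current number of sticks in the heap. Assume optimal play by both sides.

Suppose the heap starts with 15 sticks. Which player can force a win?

Bob wins.

Label each position W (a win for the player to move) or L (a loss). A position with no legal move is W; any other position is W exactly when some move reaches an L, and L when every move reaches a W.
n=0: no move; the opponent has just taken the last stick and therefore loses → W
n=1: the only move is to 0(W), a W ⇒ L
n=2: can move to 1, which is L ⇒ W
n=3: can move to 1, which is L ⇒ W
n=4: moves to 3(W), 2(W); every one is W ⇒ L
n=5: can move to 4, which is L ⇒ W
n=6: can move to 4, which is L ⇒ W
n=7: can move to 1, which is L ⇒ W
n=8: moves to 7(W), 6(W), 2(W), 0(W); every one is W ⇒ L
n=9: can move to 8, which is L ⇒ W
n=10: can move to 8, which is L ⇒ W
n=11: moves to 10(W), 9(W), 5(W), 3(W); every one is W ⇒ L
n=12: can move to 11, which is L ⇒ W
n=13: can move to 11, which is L ⇒ W
n=14: can move to 8, which is L ⇒ W
n=15: moves to 14(W), 13(W), 9(W), 7(W); every one is W ⇒ L
Every move from 15 reaches a W position, so the mover loses.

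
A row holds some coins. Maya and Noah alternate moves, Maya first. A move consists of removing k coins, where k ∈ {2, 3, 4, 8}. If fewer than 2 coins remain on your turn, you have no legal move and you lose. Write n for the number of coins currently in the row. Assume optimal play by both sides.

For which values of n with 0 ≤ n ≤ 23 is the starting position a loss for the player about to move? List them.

Label each position W (a win for the player to move) or L (a loss). A position with no legal move is L; any other position is W exactly when some move reaches an L, and L when every move reaches a W.
n=0: no move → L
n=1: no move → L
n=2: can move to 0, which is L ⇒ W
n=3: can move to 1, which is L ⇒ W
n=4: can move to 1, which is L ⇒ W
n=5: can move to 1, which is L ⇒ W
n=6: moves to 4(W), 3(W), 2(W); every one is W ⇒ L
n=7: moves to 5(W), 4(W), 3(W); every one is W ⇒ L
n=8: can move to 6, which is L ⇒ W
n=9: can move to 7, which is L ⇒ W
n=10: can move to 7, which is L ⇒ W
n=11: can move to 7, which is L ⇒ W
n=12: moves to 10(W), 9(W), 8(W), 4(W); every one is W ⇒ L
n=13: moves to 11(W), 10(W), 9(W), 5(W); every one is W ⇒ L
n=14: can move to 12, which is L ⇒ W
n=15: can move to 13, which is L ⇒ W
n=16: can move to 13, which is L ⇒ W
n=17: can move to 13, which is L ⇒ W
n=18: moves to 16(W), 15(W), 14(W), 10(W); every one is W ⇒ L
n=19: moves to 17(W), 16(W), 15(W), 11(W); every one is W ⇒ L
n=20: can move to 18, which is L ⇒ W
n=21: can move to 19, which is L ⇒ W
n=22: can move to 19, which is L ⇒ W
n=23: can move to 19, which is L ⇒ W
Reading off the rows marked L gives the requested list; there are 8 such values of n.

0, 1, 6, 7, 12, 13, 18, 19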